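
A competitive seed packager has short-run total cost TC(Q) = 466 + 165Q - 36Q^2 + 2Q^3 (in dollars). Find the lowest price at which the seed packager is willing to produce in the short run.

The firm shuts down when price falls below the minimum of average variable cost. AVC = VC/Q = 165 - 36Q + 2Q^2.
At the minimum of AVC, MC = AVC. MC = 165 - 72Q + 6Q^2; setting MC = AVC gives 4Q^2 - 36Q = 0, so Q = 9. min AVC = 3.
For P < $3 the firm produces nothing.

$3 per unit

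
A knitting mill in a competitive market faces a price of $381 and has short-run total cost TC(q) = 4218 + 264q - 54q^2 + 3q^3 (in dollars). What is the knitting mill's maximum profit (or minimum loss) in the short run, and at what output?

Profit = -$162 at q = 13

AVC = 264 - 54q + 3q^2 has its minimum $21 at q = 9; price $381 clears that bar, so the firm operates.
MC = 264 - 108q + 9q^2. Setting P = MC and taking the root on the rising branch gives q* = 13.
TR = 381·13 = 4953. TC = 4218 + 897 = 5115. Profit = 4953 − 5115 = -$162.
By producing, the firm covers all variable cost plus $4056 of fixed cost; shutting down would lose the full $4218.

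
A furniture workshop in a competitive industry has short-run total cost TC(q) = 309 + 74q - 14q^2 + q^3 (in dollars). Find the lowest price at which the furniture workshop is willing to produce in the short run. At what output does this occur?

$25 per unit, at q = 7

The firm shuts down when price falls below the minimum of average variable cost. AVC = VC/q = 74 - 14q + q^2.
dAVC/dq = -14 + 2q = 0 gives q = 7. min AVC = 74 - 14·7 + 7^2 = 25.
For P < $25 the firm produces nothing.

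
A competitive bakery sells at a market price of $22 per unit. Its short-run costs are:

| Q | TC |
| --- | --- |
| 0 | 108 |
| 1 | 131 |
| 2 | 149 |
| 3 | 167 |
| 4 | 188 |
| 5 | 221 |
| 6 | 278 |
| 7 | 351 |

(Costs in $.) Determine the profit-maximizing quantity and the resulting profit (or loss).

Q = 4; profit = -$100

Profit at each row (π = 22Q − TC): Q=0: -108; Q=1: -109; Q=2: -105; Q=3: -101; Q=4: -100; Q=5: -111; Q=6: -146; Q=7: -197.
Profit is maximized at Q = 4. AVC there is 80/4 = $20 ≤ P, so producing beats shutting down (which would give -$108).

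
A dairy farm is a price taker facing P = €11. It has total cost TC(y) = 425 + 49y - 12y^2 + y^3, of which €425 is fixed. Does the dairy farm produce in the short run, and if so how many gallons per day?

Shut down

Strip out fixed cost: VC = 49y - 12y^2 + y^3. Then AVC = 49 - 12y + y^2 and MC = 49 - 24y + 3y^2.
AVC is minimized where dAVC/dy = -12 + 2y = 0, at y = 6; min AVC = 49 - 12·6 + 6^2 = €13.
With P < min AVC (€11 < €13), every unit sold adds to the loss.
Best response: produce nothing and absorb the €425 fixed cost.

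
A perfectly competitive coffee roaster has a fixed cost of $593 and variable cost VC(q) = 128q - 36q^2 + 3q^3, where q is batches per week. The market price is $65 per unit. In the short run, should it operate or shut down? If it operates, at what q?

Produce at q = 7

Strip out fixed cost: VC = 128q - 36q^2 + 3q^3. Then AVC = 128 - 36q + 3q^2 and MC = 128 - 72q + 9q^2.
The AVC parabola has its vertex at q = 36/6 = 6, where AVC = 128 - 36·6 + 3·6^2 = $20.
Because $65 ≥ $20, revenue can cover variable cost; the firm operates.
P = MC gives 63 - 72q + 9q^2 = 0, with roots 1 and 7. Take the larger (rising MC): q* = 7.
Check: AVC at q = 7 is $23 ≤ P, so revenue covers variable cost.
Profit = P·q − TC = 65·7 − 754 = -$299, a loss, but smaller than the $593 fixed cost the firm would lose by shutting down.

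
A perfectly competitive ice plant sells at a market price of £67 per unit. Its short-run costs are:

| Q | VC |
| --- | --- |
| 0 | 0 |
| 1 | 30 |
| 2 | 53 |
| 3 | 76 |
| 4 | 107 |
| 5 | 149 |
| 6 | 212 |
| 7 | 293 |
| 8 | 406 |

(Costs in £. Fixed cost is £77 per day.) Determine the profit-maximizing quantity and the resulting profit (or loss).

Compute π = P·Q − TC at each output: Q=0: -77; Q=1: -40; Q=2: 4; Q=3: 48; Q=4: 84; Q=5: 109; Q=6: 113; Q=7: 99; Q=8: 53.
Profit is maximized at Q = 6. AVC there is 212/6 = £35.33 ≤ P, so producing beats shutting down (which would give -£77).

Q = 6; profit = £113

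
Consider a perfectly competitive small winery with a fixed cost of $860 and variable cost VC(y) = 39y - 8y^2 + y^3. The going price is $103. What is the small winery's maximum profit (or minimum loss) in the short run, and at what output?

AVC = 39 - 8y + y^2 has its minimum $23 at y = 4; price $103 clears that bar, so the firm operates.
With MC = 39 - 16y + 3y^2, P = MC on the upward-sloping part at y* = 8.
TR = 103·8 = 824. TC = 860 + 312 = 1172. Profit = 824 − 1172 = -$348.
By producing, the firm covers all variable cost plus $512 of fixed cost; shutting down would lose the full $860.

Profit = -$348 at y = 8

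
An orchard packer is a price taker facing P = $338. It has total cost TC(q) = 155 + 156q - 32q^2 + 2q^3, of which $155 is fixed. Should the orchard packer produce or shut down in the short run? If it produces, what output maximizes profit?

Variable cost is VC = 156q - 32q^2 + 2q^3, so AVC = VC/q = 156 - 32q + 2q^2 and MC = dTC/dq = 156 - 64q + 6q^2.
AVC hits its minimum where MC = AVC, at q = 8, giving min AVC = 156 - 32·8 + 2·8^2 = $28.
Because $338 ≥ $28, revenue can cover variable cost; the firm operates.
Solving P = MC: -182 - 64q + 6q^2 = 0 ⇒ q = -7/3 or 13. On the upward-sloping branch, q* = 13.
Check: AVC at q = 13 is $78 ≤ P, so revenue covers variable cost.
Profit = P·q − TC = 338·13 − 1169 = $3225.

Produce at q = 13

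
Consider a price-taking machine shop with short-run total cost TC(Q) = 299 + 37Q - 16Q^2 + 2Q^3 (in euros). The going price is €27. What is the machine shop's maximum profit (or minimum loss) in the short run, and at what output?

Profit = -€199 at Q = 5

AVC = 37 - 16Q + 2Q^2 has its minimum €5 at Q = 4; price €27 clears that bar, so the firm operates.
MC = 37 - 32Q + 6Q^2. Setting P = MC and taking the root on the rising branch gives Q* = 5.
TR = 27·5 = 135. TC = 299 + 35 = 334. Profit = 135 − 334 = -€199.
By producing, the firm covers all variable cost plus €100 of fixed cost; shutting down would lose the full €299.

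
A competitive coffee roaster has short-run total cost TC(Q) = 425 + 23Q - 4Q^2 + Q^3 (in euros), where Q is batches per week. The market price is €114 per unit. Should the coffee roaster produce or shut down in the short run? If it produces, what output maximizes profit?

Produce at Q = 7

Variable cost is VC = 23Q - 4Q^2 + Q^3, so AVC = VC/Q = 23 - 4Q + Q^2 and MC = dTC/dQ = 23 - 8Q + 3Q^2.
AVC hits its minimum where MC = AVC, at Q = 2, giving min AVC = 23 - 4·2 + 2^2 = €19.
Since P = €114 ≥ min AVC = €19, price covers variable cost and the firm should produce.
Set P = MC: 114 = 23 - 8Q + 3Q^2 → -91 - 8Q + 3Q^2 = 0. The roots are Q = -13/3 and Q = 7; the profit-maximizing output is on the rising part of MC, so Q* = 7.
Check: AVC at Q = 7 is €44 ≤ P, so revenue covers variable cost.
Profit = P·Q − TC = 114·7 − 733 = €65.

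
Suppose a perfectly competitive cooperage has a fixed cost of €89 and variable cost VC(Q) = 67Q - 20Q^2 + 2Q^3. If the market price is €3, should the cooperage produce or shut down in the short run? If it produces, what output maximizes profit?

Shut down

Strip out fixed cost: VC = 67Q - 20Q^2 + 2Q^3. Then AVC = 67 - 20Q + 2Q^2 and MC = 67 - 40Q + 6Q^2.
AVC hits its minimum where MC = AVC, at Q = 5, giving min AVC = 67 - 20·5 + 2·5^2 = €17.
With P < min AVC (€3 < €17), every unit sold adds to the loss.
Best response: produce nothing and absorb the €89 fixed cost.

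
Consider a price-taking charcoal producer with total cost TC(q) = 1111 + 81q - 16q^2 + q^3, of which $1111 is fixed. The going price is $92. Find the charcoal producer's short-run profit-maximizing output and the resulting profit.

Profit = -$385 at q = 11

AVC = 81 - 16q + q^2; min AVC = $17 at q = 8. Since P = $92 ≥ min AVC, the firm produces.
With MC = 81 - 32q + 3q^2, P = MC on the upward-sloping part at q* = 11.
TR = 92·11 = 1012. TC = 1111 + 286 = 1397. Profit = 1012 − 1397 = -$385.
Shutting down would mean losing the fixed cost of $1111, so operating at a loss of $385 is better by $726.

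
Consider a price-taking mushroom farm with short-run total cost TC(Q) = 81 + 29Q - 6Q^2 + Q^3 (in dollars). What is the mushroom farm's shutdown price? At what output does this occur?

The firm shuts down when price falls below the minimum of average variable cost. AVC = VC/Q = 29 - 6Q + Q^2.
At the minimum of AVC, MC = AVC. MC = 29 - 12Q + 3Q^2; setting MC = AVC gives 2Q^2 - 6Q = 0, so Q = 3. min AVC = 20.
For P < $20 the firm produces nothing.

$20 per unit, at Q = 3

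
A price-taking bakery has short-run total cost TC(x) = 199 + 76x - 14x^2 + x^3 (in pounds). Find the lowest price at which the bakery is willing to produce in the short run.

£27 per unit

The firm shuts down when price falls below the minimum of average variable cost. AVC = VC/x = 76 - 14x + x^2.
At the minimum of AVC, MC = AVC. MC = 76 - 28x + 3x^2; setting MC = AVC gives 2x^2 - 14x = 0, so x = 7. min AVC = 27.
So the shutdown price is £27.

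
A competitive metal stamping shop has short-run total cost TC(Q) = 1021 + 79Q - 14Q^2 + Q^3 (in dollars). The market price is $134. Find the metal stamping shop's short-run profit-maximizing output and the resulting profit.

Profit = -$53 at Q = 11

AVC = 79 - 14Q + Q^2 has its minimum $30 at Q = 7; price $134 clears that bar, so the firm operates.
MC = 79 - 28Q + 3Q^2. Setting P = MC and taking the root on the rising branch gives Q* = 11.
TR = 134·11 = 1474. TC = 1021 + 506 = 1527. Profit = 1474 − 1527 = -$53.
That loss of $53 beats the $1021 the firm would lose by shutting down; producing recovers $968 of fixed cost.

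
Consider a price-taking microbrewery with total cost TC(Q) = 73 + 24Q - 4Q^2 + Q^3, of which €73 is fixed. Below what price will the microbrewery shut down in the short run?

Short-run supply begins at min AVC. From VC = 24Q - 4Q^2 + Q^3, AVC = 24 - 4Q + Q^2.
At the minimum of AVC, MC = AVC. MC = 24 - 8Q + 3Q^2; setting MC = AVC gives 2Q^2 - 4Q = 0, so Q = 2. min AVC = 20.
For P < €20 the firm produces nothing.

€20 per unit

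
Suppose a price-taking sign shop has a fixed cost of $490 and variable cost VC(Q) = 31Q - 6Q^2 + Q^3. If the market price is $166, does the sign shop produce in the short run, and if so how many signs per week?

Variable cost is VC = 31Q - 6Q^2 + Q^3, so AVC = VC/Q = 31 - 6Q + Q^2 and MC = dTC/dQ = 31 - 12Q + 3Q^2.
AVC is minimized where dAVC/dQ = -6 + 2Q = 0, at Q = 3; min AVC = 31 - 6·3 + 3^2 = $22.
P = $166 exceeds min AVC = $22, so the firm stays open.
P = MC gives -135 - 12Q + 3Q^2 = 0, with roots -5 and 9. Take the larger (rising MC): Q* = 9.
Check: AVC at Q = 9 is $58 ≤ P, so revenue covers variable cost.
Profit = P·Q − TC = 166·9 − 1012 = $482.

Produce at Q = 9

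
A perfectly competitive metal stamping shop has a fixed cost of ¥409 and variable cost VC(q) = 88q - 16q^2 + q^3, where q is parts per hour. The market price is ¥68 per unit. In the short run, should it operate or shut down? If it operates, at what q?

Produce at q = 10

Strip out fixed cost: VC = 88q - 16q^2 + q^3. Then AVC = 88 - 16q + q^2 and MC = 88 - 32q + 3q^2.
The AVC parabola has its vertex at q = 16/2 = 8, where AVC = 88 - 16·8 + 8^2 = ¥24.
Since P = ¥68 ≥ min AVC = ¥24, price covers variable cost and the firm should produce.
P = MC gives 20 - 32q + 3q^2 = 0, with roots 2/3 and 10. Take the larger (rising MC): q* = 10.
Check: AVC at q = 10 is ¥28 ≤ P, so revenue covers variable cost.
Profit = P·q − TC = 68·10 − 689 = -¥9, a loss, but smaller than the ¥409 fixed cost the firm would lose by shutting down.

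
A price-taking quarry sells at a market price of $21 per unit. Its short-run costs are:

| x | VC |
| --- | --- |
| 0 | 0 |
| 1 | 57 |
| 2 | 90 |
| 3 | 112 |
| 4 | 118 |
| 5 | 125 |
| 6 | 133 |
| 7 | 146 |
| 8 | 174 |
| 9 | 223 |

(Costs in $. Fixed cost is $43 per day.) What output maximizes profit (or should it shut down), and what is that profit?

x = 7; profit = -$42

Profit at each row (π = 21x − TC): x=0: -43; x=1: -79; x=2: -91; x=3: -92; x=4: -77; x=5: -63; x=6: -50; x=7: -42; x=8: -49; x=9: -77.
Profit is maximized at x = 7. AVC there is 146/7 = $20.86 ≤ P, so producing beats shutting down (which would give -$43).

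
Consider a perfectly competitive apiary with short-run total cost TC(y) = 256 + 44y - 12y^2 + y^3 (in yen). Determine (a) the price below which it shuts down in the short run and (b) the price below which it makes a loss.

Shutdown price = min AVC. AVC = 44 - 12y + y^2, with vertex at y = 6 and minimum ¥8.
ATC = 256/y + 44 - 12y + y^2. Setting dATC/dy = −256/y^2 − 12 + 2y = 0 gives y = 8 (since 2·8^3 − 12·8^2 = 256).
min ATC = 256/8 + 44 − 12·8 + 8^2 = ¥44. That is the break-even price.
Between these two prices the firm operates at a loss; above ¥44 it earns a profit.

Shutdown price = ¥8; break-even price = ¥44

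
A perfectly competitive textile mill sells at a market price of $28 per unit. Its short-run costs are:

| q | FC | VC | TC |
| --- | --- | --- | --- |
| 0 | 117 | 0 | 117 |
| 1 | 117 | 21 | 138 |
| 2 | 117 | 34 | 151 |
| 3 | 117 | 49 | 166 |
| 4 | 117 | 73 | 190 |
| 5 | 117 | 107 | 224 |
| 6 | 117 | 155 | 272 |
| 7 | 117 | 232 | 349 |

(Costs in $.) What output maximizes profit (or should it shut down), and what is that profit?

q = 4; profit = -$78

Tabulate TR − TC: q=0: -117; q=1: -110; q=2: -95; q=3: -82; q=4: -78; q=5: -84; q=6: -104; q=7: -153.
Profit is maximized at q = 4. AVC there is 73/4 = $18.25 ≤ P, so producing beats shutting down (which would give -$117).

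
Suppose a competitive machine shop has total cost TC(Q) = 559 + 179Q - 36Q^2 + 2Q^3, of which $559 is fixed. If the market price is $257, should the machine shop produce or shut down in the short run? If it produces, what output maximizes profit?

Strip out fixed cost: VC = 179Q - 36Q^2 + 2Q^3. Then AVC = 179 - 36Q + 2Q^2 and MC = 179 - 72Q + 6Q^2.
The AVC parabola has its vertex at Q = 36/4 = 9, where AVC = 179 - 36·9 + 2·9^2 = $17.
P = $257 exceeds min AVC = $17, so the firm stays open.
Set P = MC: 257 = 179 - 72Q + 6Q^2 → -78 - 72Q + 6Q^2 = 0. The roots are Q = -1 and Q = 13; the profit-maximizing output is on the rising part of MC, so Q* = 13.
Check: AVC at Q = 13 is $49 ≤ P, so revenue covers variable cost.
Profit = P·Q − TC = 257·13 − 1196 = $2145.

Produce at Q = 13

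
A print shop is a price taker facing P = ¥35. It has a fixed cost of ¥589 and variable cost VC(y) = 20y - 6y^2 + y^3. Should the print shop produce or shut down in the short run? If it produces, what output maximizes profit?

From TC, MC = TC'(y) = 20 - 12y + 3y^2 and AVC = VC/y = 20 - 6y + y^2.
AVC hits its minimum where MC = AVC, at y = 3, giving min AVC = 20 - 6·3 + 3^2 = ¥11.
Because ¥35 ≥ ¥11, revenue can cover variable cost; the firm operates.
Solving P = MC: -15 - 12y + 3y^2 = 0 ⇒ y = -1 or 5. On the upward-sloping branch, y* = 5.
Check: AVC at y = 5 is ¥15 ≤ P, so revenue covers variable cost.
Profit = P·y − TC = 35·5 − 664 = -¥489, a loss, but smaller than the ¥589 fixed cost the firm would lose by shutting down.

Produce at y = 5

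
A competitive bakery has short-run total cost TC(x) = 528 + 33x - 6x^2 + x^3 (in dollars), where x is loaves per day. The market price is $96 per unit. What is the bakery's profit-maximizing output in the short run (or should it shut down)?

Produce at x = 7

From TC, MC = TC'(x) = 33 - 12x + 3x^2 and AVC = VC/x = 33 - 6x + x^2.
The AVC parabola has its vertex at x = 6/2 = 3, where AVC = 33 - 6·3 + 3^2 = $24.
Since P = $96 ≥ min AVC = $24, price covers variable cost and the firm should produce.
P = MC gives -63 - 12x + 3x^2 = 0, with roots -3 and 7. Take the larger (rising MC): x* = 7.
Check: AVC at x = 7 is $40 ≤ P, so revenue covers variable cost.
Profit = P·x − TC = 96·7 − 808 = -$136, a loss, but smaller than the $528 fixed cost the firm would lose by shutting down.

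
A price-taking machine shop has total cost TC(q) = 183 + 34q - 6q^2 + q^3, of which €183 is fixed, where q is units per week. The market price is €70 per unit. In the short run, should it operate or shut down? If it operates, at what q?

Produce at q = 6

From TC, MC = TC'(q) = 34 - 12q + 3q^2 and AVC = VC/q = 34 - 6q + q^2.
AVC hits its minimum where MC = AVC, at q = 3, giving min AVC = 34 - 6·3 + 3^2 = €25.
Since P = €70 ≥ min AVC = €25, price covers variable cost and the firm should produce.
Set P = MC: 70 = 34 - 12q + 3q^2 → -36 - 12q + 3q^2 = 0. The roots are q = -2 and q = 6; the profit-maximizing output is on the rising part of MC, so q* = 6.
Check: AVC at q = 6 is €34 ≤ P, so revenue covers variable cost.
Profit = P·q − TC = 70·6 − 387 = €33.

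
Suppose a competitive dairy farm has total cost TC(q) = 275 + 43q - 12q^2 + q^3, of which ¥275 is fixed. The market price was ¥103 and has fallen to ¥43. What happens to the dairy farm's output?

MC = 43 - 24q + 3q^2; the shutdown threshold is min AVC = ¥7 (at q = 6).
With P = ¥103 above the shutdown price, P = MC gives q = 10.
At P = ¥43 ≥ min AVC, set P = MC: q = 8. The firm stays open but cuts output.

Output falls from 10 to 8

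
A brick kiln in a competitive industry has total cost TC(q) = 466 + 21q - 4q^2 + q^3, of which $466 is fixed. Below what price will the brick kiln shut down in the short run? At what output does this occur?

The shutdown price is the minimum of AVC. VC = 21q - 4q^2 + q^3, so AVC = 21 - 4q + q^2.
At the minimum of AVC, MC = AVC. MC = 21 - 8q + 3q^2; setting MC = AVC gives 2q^2 - 4q = 0, so q = 2. min AVC = 17.
So the shutdown price is $17.

$17 per unit, at q = 2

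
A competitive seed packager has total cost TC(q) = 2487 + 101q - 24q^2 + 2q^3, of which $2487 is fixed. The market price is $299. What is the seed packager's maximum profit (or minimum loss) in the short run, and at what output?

AVC = 101 - 24q + 2q^2; min AVC = $29 at q = 6. Since P = $299 ≥ min AVC, the firm produces.
MC = 101 - 48q + 6q^2. Setting P = MC and taking the root on the rising branch gives q* = 11.
TR = 299·11 = 3289. TC = 2487 + 869 = 3356. Profit = 3289 − 3356 = -$67.
That loss of $67 beats the $2487 the firm would lose by shutting down; producing recovers $2420 of fixed cost.

Profit = -$67 at q = 11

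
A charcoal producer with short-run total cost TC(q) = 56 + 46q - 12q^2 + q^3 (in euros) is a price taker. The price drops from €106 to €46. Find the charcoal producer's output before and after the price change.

Output falls from 10 to 8

AVC = 46 - 12q + q^2, minimized at q = 6 where min AVC = €10. MC = 46 - 24q + 3q^2.
With P = €106 above the shutdown price, P = MC gives q = 10.
At P = €46 ≥ min AVC, set P = MC: q = 8. The firm stays open but cuts output.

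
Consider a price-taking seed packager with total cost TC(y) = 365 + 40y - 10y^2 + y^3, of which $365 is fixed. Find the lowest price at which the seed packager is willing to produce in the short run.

The shutdown price is the minimum of AVC. VC = 40y - 10y^2 + y^3, so AVC = 40 - 10y + y^2.
dAVC/dy = -10 + 2y = 0 gives y = 5. min AVC = 40 - 10·5 + 5^2 = 15.
So the shutdown price is $15.

$15 per unit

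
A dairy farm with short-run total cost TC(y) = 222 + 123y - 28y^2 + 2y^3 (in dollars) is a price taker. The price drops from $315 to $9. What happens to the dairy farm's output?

Output falls from 12 to 0 (the firm shuts down)

AVC = 123 - 28y + 2y^2, minimized at y = 7 where min AVC = $25. MC = 123 - 56y + 6y^2.
At P = $315 ≥ min AVC, set P = MC on the rising branch: y = 12.
At P = $9 < min AVC = $25, price no longer covers variable cost at any output, so the firm shuts down: y = 0.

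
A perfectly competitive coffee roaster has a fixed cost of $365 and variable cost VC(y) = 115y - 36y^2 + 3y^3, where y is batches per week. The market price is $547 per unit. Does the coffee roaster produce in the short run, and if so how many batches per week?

Produce at y = 12

Strip out fixed cost: VC = 115y - 36y^2 + 3y^3. Then AVC = 115 - 36y + 3y^2 and MC = 115 - 72y + 9y^2.
AVC hits its minimum where MC = AVC, at y = 6, giving min AVC = 115 - 36·6 + 3·6^2 = $7.
Since P = $547 ≥ min AVC = $7, price covers variable cost and the firm should produce.
Solving P = MC: -432 - 72y + 9y^2 = 0 ⇒ y = -4 or 12. On the upward-sloping branch, y* = 12.
Check: AVC at y = 12 is $115 ≤ P, so revenue covers variable cost.
Profit = P·y − TC = 547·12 − 1745 = $4819.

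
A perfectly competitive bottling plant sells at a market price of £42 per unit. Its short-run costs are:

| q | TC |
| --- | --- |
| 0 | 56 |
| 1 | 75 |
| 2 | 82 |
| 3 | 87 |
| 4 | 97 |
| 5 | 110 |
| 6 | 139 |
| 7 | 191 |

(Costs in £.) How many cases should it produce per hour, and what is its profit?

q = 6; profit = £113

Compute π = P·q − TC at each output: q=0: -56; q=1: -33; q=2: 2; q=3: 39; q=4: 71; q=5: 100; q=6: 113; q=7: 103.
Profit is maximized at q = 6. AVC there is 83/6 = £13.83 ≤ P, so producing beats shutting down (which would give -£56).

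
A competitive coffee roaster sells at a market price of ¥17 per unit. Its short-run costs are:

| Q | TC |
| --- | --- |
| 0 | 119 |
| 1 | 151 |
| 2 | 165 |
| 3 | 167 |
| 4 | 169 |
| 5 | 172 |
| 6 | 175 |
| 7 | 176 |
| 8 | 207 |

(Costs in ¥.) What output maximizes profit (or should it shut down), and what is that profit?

Profit at each row (π = 17Q − TC): Q=0: -119; Q=1: -134; Q=2: -131; Q=3: -116; Q=4: -101; Q=5: -87; Q=6: -73; Q=7: -57; Q=8: -71.
Profit is maximized at Q = 7. AVC there is 57/7 = ¥8.14 ≤ P, so producing beats shutting down (which would give -¥119).

Q = 7; profit = -¥57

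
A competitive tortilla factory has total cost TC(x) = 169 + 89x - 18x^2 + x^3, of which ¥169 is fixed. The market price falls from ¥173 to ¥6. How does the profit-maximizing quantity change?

Output falls from 14 to 0 (the firm shuts down)

MC = 89 - 36x + 3x^2; the shutdown threshold is min AVC = ¥8 (at x = 9).
With P = ¥173 above the shutdown price, P = MC gives x = 14.
At P = ¥6 < min AVC = ¥8, price no longer covers variable cost at any output, so the firm shuts down: x = 0.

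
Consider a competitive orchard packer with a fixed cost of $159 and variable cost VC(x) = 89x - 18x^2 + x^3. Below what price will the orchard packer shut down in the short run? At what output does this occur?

$8 per unit, at x = 9

The firm shuts down when price falls below the minimum of average variable cost. AVC = VC/x = 89 - 18x + x^2.
At the minimum of AVC, MC = AVC. MC = 89 - 36x + 3x^2; setting MC = AVC gives 2x^2 - 18x = 0, so x = 9. min AVC = 8.
So the shutdown price is $8.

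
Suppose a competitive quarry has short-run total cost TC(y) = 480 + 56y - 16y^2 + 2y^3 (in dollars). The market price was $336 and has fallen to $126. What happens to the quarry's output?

MC = 56 - 32y + 6y^2; the shutdown threshold is min AVC = $24 (at y = 4).
With P = $336 above the shutdown price, P = MC gives y = 10.
At P = $126 ≥ min AVC, set P = MC: y = 7. The firm stays open but cuts output.

Output falls from 10 to 7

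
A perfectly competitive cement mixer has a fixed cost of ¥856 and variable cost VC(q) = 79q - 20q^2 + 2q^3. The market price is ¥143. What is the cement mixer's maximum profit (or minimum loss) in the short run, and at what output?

AVC = 79 - 20q + 2q^2; min AVC = ¥29 at q = 5. Since P = ¥143 ≥ min AVC, the firm produces.
MC = 79 - 40q + 6q^2. Setting P = MC and taking the root on the rising branch gives q* = 8.
TR = 143·8 = 1144. TC = 856 + 376 = 1232. Profit = 1144 − 1232 = -¥88.
That loss of ¥88 beats the ¥856 the firm would lose by shutting down; producing recovers ¥768 of fixed cost.

Profit = -¥88 at q = 8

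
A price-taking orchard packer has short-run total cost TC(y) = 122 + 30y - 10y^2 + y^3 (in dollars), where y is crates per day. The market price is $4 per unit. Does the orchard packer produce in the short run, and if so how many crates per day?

Shut down

From TC, MC = TC'(y) = 30 - 20y + 3y^2 and AVC = VC/y = 30 - 10y + y^2.
The AVC parabola has its vertex at y = 10/2 = 5, where AVC = 30 - 10·5 + 5^2 = $5.
P = $4 lies below min AVC = $5; no output level covers variable cost.
Best response: produce nothing and absorb the $122 fixed cost.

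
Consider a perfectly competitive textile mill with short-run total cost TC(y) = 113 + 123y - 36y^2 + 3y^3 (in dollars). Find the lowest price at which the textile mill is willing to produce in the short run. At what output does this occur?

$15 per unit, at y = 6

Short-run supply begins at min AVC. From VC = 123y - 36y^2 + 3y^3, AVC = 123 - 36y + 3y^2.
dAVC/dy = -36 + 6y = 0 gives y = 6. min AVC = 123 - 36·6 + 3·6^2 = 15.
So the shutdown price is $15.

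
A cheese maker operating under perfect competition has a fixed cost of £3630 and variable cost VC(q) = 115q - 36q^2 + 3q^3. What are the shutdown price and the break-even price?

AVC = 115 - 36q + 3q^2; minimized at q = 6, giving min AVC = £7. That is the shutdown price.
ATC = 3630/q + 115 - 36q + 3q^2. Setting dATC/dq = −3630/q^2 − 36 + 6q = 0 gives q = 11 (since 6·11^3 − 36·11^2 = 3630).
min ATC = 3630/11 + 115 − 36·11 + 3·11^2 = £412. That is the break-even price.
For £7 ≤ P < £412 the firm produces at a loss; below £7 it shuts down.

Shutdown price = £7; break-even price = £412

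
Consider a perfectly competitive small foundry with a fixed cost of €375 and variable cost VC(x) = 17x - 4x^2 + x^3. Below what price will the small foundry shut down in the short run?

€13 per unit

The firm shuts down when price falls below the minimum of average variable cost. AVC = VC/x = 17 - 4x + x^2.
At the minimum of AVC, MC = AVC. MC = 17 - 8x + 3x^2; setting MC = AVC gives 2x^2 - 4x = 0, so x = 2. min AVC = 13.
The firm shuts down for any P below €13.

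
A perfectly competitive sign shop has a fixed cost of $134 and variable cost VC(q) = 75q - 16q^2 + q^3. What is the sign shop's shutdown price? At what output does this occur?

$11 per unit, at q = 8

The shutdown price is the minimum of AVC. VC = 75q - 16q^2 + q^3, so AVC = 75 - 16q + q^2.
dAVC/dq = -16 + 2q = 0 gives q = 8. min AVC = 75 - 16·8 + 8^2 = 11.
The firm shuts down for any P below $11.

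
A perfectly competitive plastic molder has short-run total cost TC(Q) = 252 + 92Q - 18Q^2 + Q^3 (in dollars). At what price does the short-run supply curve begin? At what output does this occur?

The firm shuts down when price falls below the minimum of average variable cost. AVC = VC/Q = 92 - 18Q + Q^2.
dAVC/dQ = -18 + 2Q = 0 gives Q = 9. min AVC = 92 - 18·9 + 9^2 = 11.
The firm shuts down for any P below $11.

$11 per unit, at Q = 9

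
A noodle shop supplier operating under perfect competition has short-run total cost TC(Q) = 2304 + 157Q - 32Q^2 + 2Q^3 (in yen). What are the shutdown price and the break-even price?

Shutdown price = min AVC. AVC = 157 - 32Q + 2Q^2, with vertex at Q = 8 and minimum ¥29.
ATC = 2304/Q + 157 - 32Q + 2Q^2. Setting dATC/dQ = −2304/Q^2 − 32 + 4Q = 0 gives Q = 12 (since 4·12^3 − 32·12^2 = 2304).
min ATC = 2304/12 + 157 − 32·12 + 2·12^2 = ¥253. That is the break-even price.
Between these two prices the firm operates at a loss; above ¥253 it earns a profit.

Shutdown price = ¥29; break-even price = ¥253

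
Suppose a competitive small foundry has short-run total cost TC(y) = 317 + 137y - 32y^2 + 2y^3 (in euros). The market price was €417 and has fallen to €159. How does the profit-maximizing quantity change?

Output falls from 14 to 11

MC = 137 - 64y + 6y^2; the shutdown threshold is min AVC = €9 (at y = 8).
With P = €417 above the shutdown price, P = MC gives y = 14.
At P = €159 ≥ min AVC, set P = MC: y = 11. The firm stays open but cuts output.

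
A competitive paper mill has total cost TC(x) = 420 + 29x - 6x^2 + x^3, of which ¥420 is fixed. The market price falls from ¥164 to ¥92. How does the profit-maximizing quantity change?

Output falls from 9 to 7

AVC = 29 - 6x + x^2, minimized at x = 3 where min AVC = ¥20. MC = 29 - 12x + 3x^2.
At P = ¥164 ≥ min AVC, set P = MC on the rising branch: x = 9.
At P = ¥92 ≥ min AVC, set P = MC: x = 7. The firm stays open but cuts output.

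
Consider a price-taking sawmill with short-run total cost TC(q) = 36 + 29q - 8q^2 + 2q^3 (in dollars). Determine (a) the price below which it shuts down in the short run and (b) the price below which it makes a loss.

Shutdown price = min AVC. AVC = 29 - 8q + 2q^2, with vertex at q = 2 and minimum $21.
ATC = 36/q + 29 - 8q + 2q^2. Setting dATC/dq = −36/q^2 − 8 + 4q = 0 gives q = 3 (since 4·3^3 − 8·3^2 = 36).
min ATC = 36/3 + 29 − 8·3 + 2·3^2 = $35. That is the break-even price.
For $21 ≤ P < $35 the firm produces at a loss; below $21 it shuts down.

Shutdown price = $21; break-even price = $35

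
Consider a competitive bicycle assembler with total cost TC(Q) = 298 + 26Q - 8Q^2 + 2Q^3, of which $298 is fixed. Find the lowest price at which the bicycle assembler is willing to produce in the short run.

$18 per unit

The shutdown price is the minimum of AVC. VC = 26Q - 8Q^2 + 2Q^3, so AVC = 26 - 8Q + 2Q^2.
dAVC/dQ = -8 + 4Q = 0 gives Q = 2. min AVC = 26 - 8·2 + 2·2^2 = 18.
The firm shuts down for any P below $18.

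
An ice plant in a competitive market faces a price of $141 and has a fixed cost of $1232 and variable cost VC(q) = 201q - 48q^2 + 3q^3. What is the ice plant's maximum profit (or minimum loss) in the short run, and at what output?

AVC = 201 - 48q + 3q^2; min AVC = $9 at q = 8. Since P = $141 ≥ min AVC, the firm produces.
MC = 201 - 96q + 9q^2. Setting P = MC and taking the root on the rising branch gives q* = 10.
TR = 141·10 = 1410. TC = 1232 + 210 = 1442. Profit = 1410 − 1442 = -$32.
Shutting down would mean losing the fixed cost of $1232, so operating at a loss of $32 is better by $1200.

Profit = -$32 at q = 10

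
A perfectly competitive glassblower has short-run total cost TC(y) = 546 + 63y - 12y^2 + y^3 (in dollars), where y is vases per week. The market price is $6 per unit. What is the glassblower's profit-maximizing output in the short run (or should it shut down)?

From TC, MC = TC'(y) = 63 - 24y + 3y^2 and AVC = VC/y = 63 - 12y + y^2.
The AVC parabola has its vertex at y = 12/2 = 6, where AVC = 63 - 12·6 + 6^2 = $27.
P = $6 lies below min AVC = $27; no output level covers variable cost.
Best response: produce nothing and absorb the $546 fixed cost.

Shut down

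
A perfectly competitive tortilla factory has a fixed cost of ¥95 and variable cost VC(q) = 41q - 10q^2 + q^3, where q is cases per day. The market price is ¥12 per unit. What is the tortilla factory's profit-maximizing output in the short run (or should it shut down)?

Variable cost is VC = 41q - 10q^2 + q^3, so AVC = VC/q = 41 - 10q + q^2 and MC = dTC/dq = 41 - 20q + 3q^2.
AVC is minimized where dAVC/dq = -10 + 2q = 0, at q = 5; min AVC = 41 - 10·5 + 5^2 = ¥16.
P = ¥12 lies below min AVC = ¥16; no output level covers variable cost.
Best response: produce nothing and absorb the ¥95 fixed cost.

Shut down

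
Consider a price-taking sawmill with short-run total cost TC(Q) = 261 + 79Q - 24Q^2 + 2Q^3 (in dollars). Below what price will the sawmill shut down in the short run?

$7 per unit

The firm shuts down when price falls below the minimum of average variable cost. AVC = VC/Q = 79 - 24Q + 2Q^2.
dAVC/dQ = -24 + 4Q = 0 gives Q = 6. min AVC = 79 - 24·6 + 2·6^2 = 7.
For P < $7 the firm produces nothing.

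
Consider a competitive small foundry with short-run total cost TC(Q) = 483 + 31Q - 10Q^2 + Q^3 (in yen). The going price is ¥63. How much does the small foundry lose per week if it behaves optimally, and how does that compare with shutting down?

AVC = 31 - 10Q + Q^2 has its minimum ¥6 at Q = 5; price ¥63 clears that bar, so the firm operates.
With MC = 31 - 20Q + 3Q^2, P = MC on the upward-sloping part at Q* = 8.
TR = 63·8 = 504. TC = 483 + 120 = 603. Profit = 504 − 603 = -¥99.
That loss of ¥99 beats the ¥483 the firm would lose by shutting down; producing recovers ¥384 of fixed cost.

Profit = -¥99 at Q = 8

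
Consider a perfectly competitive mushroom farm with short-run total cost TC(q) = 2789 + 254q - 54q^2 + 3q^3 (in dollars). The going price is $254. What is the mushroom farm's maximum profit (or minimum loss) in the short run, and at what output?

AVC = 254 - 54q + 3q^2; min AVC = $11 at q = 9. Since P = $254 ≥ min AVC, the firm produces.
With MC = 254 - 108q + 9q^2, P = MC on the upward-sloping part at q* = 12.
TR = 254·12 = 3048. TC = 2789 + 456 = 3245. Profit = 3048 − 3245 = -$197.
By producing, the firm covers all variable cost plus $2592 of fixed cost; shutting down would lose the full $2789.

Profit = -$197 at q = 12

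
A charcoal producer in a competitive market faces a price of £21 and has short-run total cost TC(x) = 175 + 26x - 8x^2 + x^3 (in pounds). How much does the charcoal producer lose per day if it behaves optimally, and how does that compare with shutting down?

AVC = 26 - 8x + x^2; min AVC = £10 at x = 4. Since P = £21 ≥ min AVC, the firm produces.
With MC = 26 - 16x + 3x^2, P = MC on the upward-sloping part at x* = 5.
TR = 21·5 = 105. TC = 175 + 55 = 230. Profit = 105 − 230 = -£125.
That loss of £125 beats the £175 the firm would lose by shutting down; producing recovers £50 of fixed cost.

Profit = -£125 at x = 5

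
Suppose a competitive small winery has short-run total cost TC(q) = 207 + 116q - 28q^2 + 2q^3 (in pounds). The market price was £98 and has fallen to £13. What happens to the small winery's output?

Output falls from 9 to 0 (the firm shuts down)

AVC = 116 - 28q + 2q^2, minimized at q = 7 where min AVC = £18. MC = 116 - 56q + 6q^2.
With P = £98 above the shutdown price, P = MC gives q = 9.
At P = £13 < min AVC = £18, price no longer covers variable cost at any output, so the firm shuts down: q = 0.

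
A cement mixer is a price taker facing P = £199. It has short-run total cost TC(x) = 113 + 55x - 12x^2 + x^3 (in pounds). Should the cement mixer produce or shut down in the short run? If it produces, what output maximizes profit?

Variable cost is VC = 55x - 12x^2 + x^3, so AVC = VC/x = 55 - 12x + x^2 and MC = dTC/dx = 55 - 24x + 3x^2.
AVC is minimized where dAVC/dx = -12 + 2x = 0, at x = 6; min AVC = 55 - 12·6 + 6^2 = £19.
P = £199 exceeds min AVC = £19, so the firm stays open.
Solving P = MC: -144 - 24x + 3x^2 = 0 ⇒ x = -4 or 12. On the upward-sloping branch, x* = 12.
Check: AVC at x = 12 is £55 ≤ P, so revenue covers variable cost.
Profit = P·x − TC = 199·12 − 773 = £1615.

Produce at x = 12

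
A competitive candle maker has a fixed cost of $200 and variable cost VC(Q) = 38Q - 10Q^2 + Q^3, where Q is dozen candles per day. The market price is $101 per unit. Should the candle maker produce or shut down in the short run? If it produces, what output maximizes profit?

Variable cost is VC = 38Q - 10Q^2 + Q^3, so AVC = VC/Q = 38 - 10Q + Q^2 and MC = dTC/dQ = 38 - 20Q + 3Q^2.
AVC is minimized where dAVC/dQ = -10 + 2Q = 0, at Q = 5; min AVC = 38 - 10·5 + 5^2 = $13.
Since P = $101 ≥ min AVC = $13, price covers variable cost and the firm should produce.
Solving P = MC: -63 - 20Q + 3Q^2 = 0 ⇒ Q = -7/3 or 9. On the upward-sloping branch, Q* = 9.
Check: AVC at Q = 9 is $29 ≤ P, so revenue covers variable cost.
Profit = P·Q − TC = 101·9 − 461 = $448.

Produce at Q = 9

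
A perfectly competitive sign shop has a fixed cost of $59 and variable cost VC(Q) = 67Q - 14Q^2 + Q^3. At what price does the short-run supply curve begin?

$18 per unit

The firm shuts down when price falls below the minimum of average variable cost. AVC = VC/Q = 67 - 14Q + Q^2.
At the minimum of AVC, MC = AVC. MC = 67 - 28Q + 3Q^2; setting MC = AVC gives 2Q^2 - 14Q = 0, so Q = 7. min AVC = 18.
For P < $18 the firm produces nothing.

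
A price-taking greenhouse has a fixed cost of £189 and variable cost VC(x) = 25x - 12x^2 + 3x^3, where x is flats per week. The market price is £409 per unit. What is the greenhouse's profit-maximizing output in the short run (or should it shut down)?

Produce at x = 8

Strip out fixed cost: VC = 25x - 12x^2 + 3x^3. Then AVC = 25 - 12x + 3x^2 and MC = 25 - 24x + 9x^2.
AVC hits its minimum where MC = AVC, at x = 2, giving min AVC = 25 - 12·2 + 3·2^2 = £13.
P = £409 exceeds min AVC = £13, so the firm stays open.
Set P = MC: 409 = 25 - 24x + 9x^2 → -384 - 24x + 9x^2 = 0. The roots are x = -16/3 and x = 8; the profit-maximizing output is on the rising part of MC, so x* = 8.
Check: AVC at x = 8 is £121 ≤ P, so revenue covers variable cost.
Profit = P·x − TC = 409·8 − 1157 = £2115.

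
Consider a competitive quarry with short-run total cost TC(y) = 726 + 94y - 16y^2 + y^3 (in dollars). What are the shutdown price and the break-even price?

AVC = 94 - 16y + y^2; minimized at y = 8, giving min AVC = $30. That is the shutdown price.
ATC = 726/y + 94 - 16y + y^2. Setting dATC/dy = −726/y^2 − 16 + 2y = 0 gives y = 11 (since 2·11^3 − 16·11^2 = 726).
min ATC = 726/11 + 94 − 16·11 + 11^2 = $105. That is the break-even price.
For $30 ≤ P < $105 the firm produces at a loss; below $30 it shuts down.

Shutdown price = $30; break-even price = $105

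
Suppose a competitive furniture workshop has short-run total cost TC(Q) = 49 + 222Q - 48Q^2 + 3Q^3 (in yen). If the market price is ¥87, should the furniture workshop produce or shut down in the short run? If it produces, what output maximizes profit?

Produce at Q = 9

Variable cost is VC = 222Q - 48Q^2 + 3Q^3, so AVC = VC/Q = 222 - 48Q + 3Q^2 and MC = dTC/dQ = 222 - 96Q + 9Q^2.
The AVC parabola has its vertex at Q = 48/6 = 8, where AVC = 222 - 48·8 + 3·8^2 = ¥30.
Since P = ¥87 ≥ min AVC = ¥30, price covers variable cost and the firm should produce.
Solving P = MC: 135 - 96Q + 9Q^2 = 0 ⇒ Q = 5/3 or 9. On the upward-sloping branch, Q* = 9.
Check: AVC at Q = 9 is ¥33 ≤ P, so revenue covers variable cost.
Profit = P·Q − TC = 87·9 − 346 = ¥437.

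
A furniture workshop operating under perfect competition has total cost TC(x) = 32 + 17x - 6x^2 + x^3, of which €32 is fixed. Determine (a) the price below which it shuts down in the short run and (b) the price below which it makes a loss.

Shutdown price = min AVC. AVC = 17 - 6x + x^2, with vertex at x = 3 and minimum €8.
ATC = 32/x + 17 - 6x + x^2. Setting dATC/dx = −32/x^2 − 6 + 2x = 0 gives x = 4 (since 2·4^3 − 6·4^2 = 32).
min ATC = 32/4 + 17 − 6·4 + 4^2 = €17. That is the break-even price.
For €8 ≤ P < €17 the firm produces at a loss; below €8 it shuts down.

Shutdown price = €8; break-even price = €17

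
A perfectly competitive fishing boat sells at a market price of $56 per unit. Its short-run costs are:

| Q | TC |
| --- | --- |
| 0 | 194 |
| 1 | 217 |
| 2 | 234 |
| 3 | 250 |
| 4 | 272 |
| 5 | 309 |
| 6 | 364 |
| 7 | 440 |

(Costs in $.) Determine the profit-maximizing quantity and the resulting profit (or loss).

Q = 6; profit = -$28

Compute π = P·Q − TC at each output: Q=0: -194; Q=1: -161; Q=2: -122; Q=3: -82; Q=4: -48; Q=5: -29; Q=6: -28; Q=7: -48.
Profit is maximized at Q = 6. AVC there is 170/6 = $28.33 ≤ P, so producing beats shutting down (which would give -$194).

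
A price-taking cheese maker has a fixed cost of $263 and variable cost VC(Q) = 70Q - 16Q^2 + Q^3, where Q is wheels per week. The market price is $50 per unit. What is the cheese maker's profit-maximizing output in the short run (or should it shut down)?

From TC, MC = TC'(Q) = 70 - 32Q + 3Q^2 and AVC = VC/Q = 70 - 16Q + Q^2.
AVC hits its minimum where MC = AVC, at Q = 8, giving min AVC = 70 - 16·8 + 8^2 = $6.
P = $50 exceeds min AVC = $6, so the firm stays open.
Solving P = MC: 20 - 32Q + 3Q^2 = 0 ⇒ Q = 2/3 or 10. On the upward-sloping branch, Q* = 10.
Check: AVC at Q = 10 is $10 ≤ P, so revenue covers variable cost.
Profit = P·Q − TC = 50·10 − 363 = $137.

Produce at Q = 10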